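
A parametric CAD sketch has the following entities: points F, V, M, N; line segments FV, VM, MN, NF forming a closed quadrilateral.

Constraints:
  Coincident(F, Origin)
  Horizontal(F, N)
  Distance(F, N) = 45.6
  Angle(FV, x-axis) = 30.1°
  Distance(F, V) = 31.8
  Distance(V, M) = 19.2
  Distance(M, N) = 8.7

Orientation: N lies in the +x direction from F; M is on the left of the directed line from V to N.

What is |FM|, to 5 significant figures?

46.116

F is at the origin; FN is horizontal with |FN| = 45.6 and N in +x, so N = (45.6, 0). FV runs at 30.1° with |FV| = 31.8, so V = (27.512, 15.948). M is determined by |VM| = 19.2 and |MN| = 8.7 together: it lies at the intersection of circle(V, 19.2) and circle(N, 8.7). With |VN| = 24.115, the foot of the radical line on VN is 18.131 from V and the perpendicular offset is √(19.2² − 18.131²) = 6.3159. Taking the left-of-VN solution: M = (45.289, 8.6944).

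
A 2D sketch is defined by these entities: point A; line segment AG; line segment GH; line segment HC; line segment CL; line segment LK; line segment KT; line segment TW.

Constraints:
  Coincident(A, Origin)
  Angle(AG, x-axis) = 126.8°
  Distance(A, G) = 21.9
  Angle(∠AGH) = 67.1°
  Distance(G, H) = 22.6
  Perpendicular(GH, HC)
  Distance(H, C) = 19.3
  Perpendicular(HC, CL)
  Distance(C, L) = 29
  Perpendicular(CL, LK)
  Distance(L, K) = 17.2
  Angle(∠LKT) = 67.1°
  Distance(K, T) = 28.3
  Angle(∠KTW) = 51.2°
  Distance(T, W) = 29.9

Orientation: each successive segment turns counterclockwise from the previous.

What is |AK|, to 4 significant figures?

23.44

The perpendicularity gives CL at right angles to HC, so CL runs at 59.70°; with |CL| = 29.0, L = (6.774, 13.32). CL is perpendicular to LK, so LK runs at 149.7°; with |LK| = 17.2, K = (-8.077, 22.00). Then |AK| = |K − A| = 23.44.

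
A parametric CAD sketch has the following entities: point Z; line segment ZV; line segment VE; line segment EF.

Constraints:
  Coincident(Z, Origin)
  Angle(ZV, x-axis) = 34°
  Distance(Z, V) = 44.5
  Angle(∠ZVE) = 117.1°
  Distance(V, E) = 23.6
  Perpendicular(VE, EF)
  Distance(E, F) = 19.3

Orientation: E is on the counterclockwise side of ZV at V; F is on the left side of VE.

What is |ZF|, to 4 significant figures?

48.35

Z is at the origin; ZV runs at 34.0° with length 44.5, so V = 44.5·(cos 34.0°, sin 34.0°) = (36.89, 24.88). ∠ZVE = 117.1°, so VE runs at 34.0° + (180° − 117.1°) = 96.90° from the x-axis; with |VE| = 23.6, E = V + 23.6·(cos 96.90°, sin 96.90°) = (34.06, 48.31). The perpendicularity gives EF at right angles to VE; with |EF| = 19.3 on the left of VE, F = E + 19.3·(-0.9928, -0.1201) = (14.90, 45.99). Then |ZF| = |F − Z| = 48.35.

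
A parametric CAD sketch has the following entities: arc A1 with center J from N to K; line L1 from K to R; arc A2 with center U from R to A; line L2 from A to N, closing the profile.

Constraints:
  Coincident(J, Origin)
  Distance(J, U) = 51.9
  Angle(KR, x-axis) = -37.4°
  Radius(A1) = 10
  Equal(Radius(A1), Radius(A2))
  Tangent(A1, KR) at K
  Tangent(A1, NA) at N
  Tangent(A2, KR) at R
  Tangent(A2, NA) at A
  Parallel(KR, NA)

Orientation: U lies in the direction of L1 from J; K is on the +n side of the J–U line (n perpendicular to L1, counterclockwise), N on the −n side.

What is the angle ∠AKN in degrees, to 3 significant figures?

68.9°

The slot axis is L1's direction at -37.4°, so u = (cos -37.4°, sin -37.4°) = (0.794, -0.607) and n = (−sin -37.4°, cos -37.4°) = (0.607, 0.794). J is at the origin and U lies 51.9 along u from J, so U = 51.9·u = (41.2, -31.5). Tangency of A1 to both parallel lines with radius 10.0 puts K and N at J ± 10.0·n: K = (6.07, 7.94), N = (-6.07, -7.94). Equal radii place R and A the same way about U: R = U + 10.0·n = (47.3, -23.6), A = U − 10.0·n = (35.2, -39.5). Then cos ∠AKN = KA·KN / (|KA||KN|), giving 68.9°.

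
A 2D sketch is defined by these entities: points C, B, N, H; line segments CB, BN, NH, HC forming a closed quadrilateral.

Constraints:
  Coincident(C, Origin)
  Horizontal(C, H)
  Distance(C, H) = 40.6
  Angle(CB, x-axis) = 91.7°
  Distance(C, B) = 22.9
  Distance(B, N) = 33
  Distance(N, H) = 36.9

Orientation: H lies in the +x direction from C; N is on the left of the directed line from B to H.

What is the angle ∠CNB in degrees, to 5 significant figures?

27.638°

C is at the origin; CH is horizontal with |CH| = 40.6 and H in +x, so H = (40.6, 0). CB runs at 91.7° with |CB| = 22.9, so B = (-0.67936, 22.890). N is determined by |BN| = 33.0 and |NH| = 36.9 together: it lies at the intersection of circle(B, 33.0) and circle(H, 36.9). With |BH| = 47.201, the foot of the radical line on BH is 20.713 from B and the perpendicular offset is √(33.0² − 20.713²) = 25.690. Taking the left-of-BH solution: N = (29.893, 35.313).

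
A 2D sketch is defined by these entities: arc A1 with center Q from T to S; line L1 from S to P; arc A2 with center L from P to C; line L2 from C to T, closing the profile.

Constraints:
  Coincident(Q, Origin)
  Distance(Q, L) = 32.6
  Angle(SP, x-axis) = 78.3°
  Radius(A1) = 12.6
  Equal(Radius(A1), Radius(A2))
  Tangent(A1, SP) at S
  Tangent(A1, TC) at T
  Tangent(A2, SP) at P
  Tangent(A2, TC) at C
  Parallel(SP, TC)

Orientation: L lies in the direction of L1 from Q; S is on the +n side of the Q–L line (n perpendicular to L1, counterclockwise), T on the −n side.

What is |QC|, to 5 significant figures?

34.950

Tangency of A1 to both parallel lines with radius 12.6 puts S and T at Q ± 12.6·n: S = (-12.338, 2.5551), T = (12.338, -2.5551). Equal radii place P and C the same way about L: P = L + 12.6·n = (-5.7273, 34.478), C = L − 12.6·n = (18.949, 29.368). Then |QC| = |C − Q| = 34.950.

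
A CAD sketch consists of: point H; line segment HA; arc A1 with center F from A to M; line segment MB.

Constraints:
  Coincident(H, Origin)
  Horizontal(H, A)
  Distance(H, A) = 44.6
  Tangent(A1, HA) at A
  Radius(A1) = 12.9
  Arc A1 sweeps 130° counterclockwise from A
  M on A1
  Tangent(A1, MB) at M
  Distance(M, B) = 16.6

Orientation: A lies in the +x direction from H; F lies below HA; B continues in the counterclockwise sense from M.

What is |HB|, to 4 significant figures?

56.66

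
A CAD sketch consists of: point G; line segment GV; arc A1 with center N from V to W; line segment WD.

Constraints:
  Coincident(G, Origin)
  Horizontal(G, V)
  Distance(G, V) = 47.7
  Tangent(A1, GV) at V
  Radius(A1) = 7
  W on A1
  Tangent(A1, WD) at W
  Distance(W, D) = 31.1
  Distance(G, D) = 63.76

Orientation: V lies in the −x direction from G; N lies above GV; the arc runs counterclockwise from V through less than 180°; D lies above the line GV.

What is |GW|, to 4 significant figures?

42.05

Checks: |GV| = 47.70 ✓; |NW| = 7.000 ✓; ∠(NW, WD) = 90.00° ✓; |WD| = 31.10 ✓; |GD| = 63.76 ✓.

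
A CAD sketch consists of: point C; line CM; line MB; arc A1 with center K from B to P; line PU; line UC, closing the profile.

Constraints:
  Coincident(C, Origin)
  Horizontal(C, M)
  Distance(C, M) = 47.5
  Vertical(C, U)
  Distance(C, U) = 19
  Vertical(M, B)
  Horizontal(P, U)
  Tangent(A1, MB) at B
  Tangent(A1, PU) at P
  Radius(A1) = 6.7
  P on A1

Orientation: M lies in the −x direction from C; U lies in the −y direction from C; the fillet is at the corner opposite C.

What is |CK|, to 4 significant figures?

42.61

C is at the origin; CM is horizontal with |CM| = 47.5 and M on the −x side, so M = (-47.50, 0.000). CU is vertical with |CU| = 19.0 and U on the −y side, so U = (0.000, -19.00). The virtual corner opposite C is at (-47.50, -19.00). A1 meets MB tangentially, so KB is at right angles to MB and since A1 is tangent to PU there, KP ⟂ PU, with radius 6.7, so the center K sits 6.7 in from both sides at K = (-40.80, -12.30). Then |CK| = |K − C| = 42.61.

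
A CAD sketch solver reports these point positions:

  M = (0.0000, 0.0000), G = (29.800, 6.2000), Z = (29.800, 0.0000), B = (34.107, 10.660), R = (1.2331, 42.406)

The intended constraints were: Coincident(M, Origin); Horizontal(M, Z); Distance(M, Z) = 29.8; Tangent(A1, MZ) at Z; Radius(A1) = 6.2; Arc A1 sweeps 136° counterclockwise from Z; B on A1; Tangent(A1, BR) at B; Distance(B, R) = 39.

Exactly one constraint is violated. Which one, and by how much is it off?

Distance(B, R) = 39 — off by 6.70.

M = (0.00, 0.00) ✓; M.y = 0.00, Z.y = 0.00 ✓; |MZ| = 29.80 ✓; ∠(GZ, ZM) = 90.00° ✓; |GZ| = 6.200 ✓; bearing(G→B) − bearing(G→Z) = 136.0° ✓; |GB| = 6.200 ✓; ∠(GB, BR) = 90.00° ✓; |BR| = 45.70 ✗.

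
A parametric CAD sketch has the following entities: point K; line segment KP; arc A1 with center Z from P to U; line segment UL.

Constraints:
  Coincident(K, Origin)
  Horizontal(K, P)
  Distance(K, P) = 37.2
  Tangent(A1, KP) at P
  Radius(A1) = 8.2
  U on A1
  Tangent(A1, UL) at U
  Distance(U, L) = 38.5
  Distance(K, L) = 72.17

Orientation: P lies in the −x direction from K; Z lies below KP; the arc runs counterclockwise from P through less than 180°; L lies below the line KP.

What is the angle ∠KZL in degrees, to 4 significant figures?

137.4°

K is at the origin; K and P share the same y with |KP| = 37.2 and P on the −x side, so P = (-37.20, 0.000). A1 meets KP tangentially, so ZP is at right angles to KP, so Z = P + (0, -8.2) = (-37.20, -8.200). Since ZU ⟂ UL (tangency), |ZL| = √(8.2² + 38.5²) = 39.36 regardless of where U sits on A1. So L lies on both circle(K, 72.17) and circle(Z, 39.36); the below-KP intersection is L = (-59.77, -40.45). U is the foot of the tangent from L: U = (-44.75, -5.002).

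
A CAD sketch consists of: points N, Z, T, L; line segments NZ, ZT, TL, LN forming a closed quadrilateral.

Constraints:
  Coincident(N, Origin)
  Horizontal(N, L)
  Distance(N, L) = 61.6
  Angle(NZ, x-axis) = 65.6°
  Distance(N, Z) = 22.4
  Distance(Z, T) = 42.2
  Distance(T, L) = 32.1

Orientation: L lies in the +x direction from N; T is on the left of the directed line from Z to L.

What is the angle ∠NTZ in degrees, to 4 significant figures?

17.61°

Checks: |ZT| = 42.20 ✓; |TL| = 32.10 ✓.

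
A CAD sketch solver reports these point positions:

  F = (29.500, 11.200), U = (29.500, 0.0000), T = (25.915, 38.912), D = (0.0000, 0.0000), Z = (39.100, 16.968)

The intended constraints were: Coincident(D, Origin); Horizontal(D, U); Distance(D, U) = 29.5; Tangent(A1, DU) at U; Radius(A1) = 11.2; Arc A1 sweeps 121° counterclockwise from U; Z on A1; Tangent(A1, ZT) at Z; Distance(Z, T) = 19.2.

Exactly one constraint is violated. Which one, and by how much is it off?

Distance(Z, T) = 19.2 — off by 6.40.

D = (0.00, 0.00) ✓; D.y = 0.00, U.y = 0.00 ✓; |DU| = 29.50 ✓; ∠(FU, UD) = 90.00° ✓; |FU| = 11.20 ✓; bearing(F→Z) − bearing(F→U) = 121.0° ✓; |FZ| = 11.20 ✓; ∠(FZ, ZT) = 90.00° ✓; |ZT| = 25.60 ✗.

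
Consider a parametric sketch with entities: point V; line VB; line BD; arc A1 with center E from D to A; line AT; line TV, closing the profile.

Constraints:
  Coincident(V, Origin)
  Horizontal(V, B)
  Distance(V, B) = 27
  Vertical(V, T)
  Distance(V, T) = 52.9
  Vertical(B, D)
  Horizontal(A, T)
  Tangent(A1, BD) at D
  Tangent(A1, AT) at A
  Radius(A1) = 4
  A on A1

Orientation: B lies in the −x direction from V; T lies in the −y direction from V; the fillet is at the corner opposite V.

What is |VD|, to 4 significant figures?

55.86

V is at the origin; VB is horizontal with |VB| = 27.0 and B on the −x side, so B = (-27.00, 0.000). VT is vertical with |VT| = 52.9 and T on the −y side, so T = (0.000, -52.90). The virtual corner opposite V is at (-27.00, -52.90). Tangency of A1 to BD means the radius ED is perpendicular to BD and since A1 is tangent to AT there, EA ⟂ AT, with radius 4.0, so the center E sits 4.0 in from both sides at E = (-23.00, -48.90). That places the tangent points at D = (-27.00, -48.90) on BD and A = (-23.00, -52.90) on AT. Then |VD| = |D − V| = 55.86.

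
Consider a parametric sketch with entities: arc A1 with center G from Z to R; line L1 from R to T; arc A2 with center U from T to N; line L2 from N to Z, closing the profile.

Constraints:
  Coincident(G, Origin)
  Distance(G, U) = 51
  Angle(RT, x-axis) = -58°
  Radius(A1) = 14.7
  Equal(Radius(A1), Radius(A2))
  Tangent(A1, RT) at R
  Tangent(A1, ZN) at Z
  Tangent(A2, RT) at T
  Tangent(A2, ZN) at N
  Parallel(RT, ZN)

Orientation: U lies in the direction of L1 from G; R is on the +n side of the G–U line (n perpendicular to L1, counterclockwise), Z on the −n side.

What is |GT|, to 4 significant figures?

53.08

The slot axis is L1's direction at -58.0°, so u = (cos -58.0°, sin -58.0°) = (0.5299, -0.8480) and n = (−sin -58.0°, cos -58.0°) = (0.8480, 0.5299). G is at the origin and U lies 51.0 along u from G, so U = 51.0·u = (27.03, -43.25). Tangency of A1 to both parallel lines with radius 14.7 puts R and Z at G ± 14.7·n: R = (12.47, 7.790), Z = (-12.47, -7.790). Equal radii place T and N the same way about U: T = U + 14.7·n = (39.49, -35.46), N = U − 14.7·n = (14.56, -51.04). Then |GT| = |T − G| = 53.08.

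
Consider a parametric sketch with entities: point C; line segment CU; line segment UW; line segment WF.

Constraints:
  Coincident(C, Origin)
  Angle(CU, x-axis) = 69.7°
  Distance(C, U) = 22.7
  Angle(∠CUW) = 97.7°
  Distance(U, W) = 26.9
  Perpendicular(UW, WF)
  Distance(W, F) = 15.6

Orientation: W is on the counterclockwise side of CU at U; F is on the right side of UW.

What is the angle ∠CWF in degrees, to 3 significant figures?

127°

∠CUW = 97.7°, so UW runs at 69.7° + (180° − 97.7°) = 152° from the x-axis; with |UW| = 26.9, W = U + 26.9·(cos 152°, sin 152°) = (-15.9, 33.9). UW is perpendicular to WF; with |WF| = 15.6 on the right of UW, F = W + 15.6·(0.469, 0.883) = (-8.55, 47.7). Then cos ∠CWF = WC·WF / (|WC||WF|), giving 127°.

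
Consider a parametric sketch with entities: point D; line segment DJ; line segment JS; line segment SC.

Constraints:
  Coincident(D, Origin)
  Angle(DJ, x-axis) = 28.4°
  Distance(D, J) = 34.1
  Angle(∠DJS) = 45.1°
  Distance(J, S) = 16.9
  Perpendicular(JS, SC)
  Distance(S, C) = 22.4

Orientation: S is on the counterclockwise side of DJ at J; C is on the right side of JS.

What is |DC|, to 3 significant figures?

47.1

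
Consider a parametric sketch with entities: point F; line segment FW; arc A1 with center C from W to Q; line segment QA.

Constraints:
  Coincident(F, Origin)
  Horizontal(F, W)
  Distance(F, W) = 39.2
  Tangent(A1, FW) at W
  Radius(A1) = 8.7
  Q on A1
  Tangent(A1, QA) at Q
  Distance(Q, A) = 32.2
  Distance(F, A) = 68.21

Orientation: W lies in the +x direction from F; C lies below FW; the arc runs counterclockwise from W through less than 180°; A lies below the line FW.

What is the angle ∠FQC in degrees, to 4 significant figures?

106.9°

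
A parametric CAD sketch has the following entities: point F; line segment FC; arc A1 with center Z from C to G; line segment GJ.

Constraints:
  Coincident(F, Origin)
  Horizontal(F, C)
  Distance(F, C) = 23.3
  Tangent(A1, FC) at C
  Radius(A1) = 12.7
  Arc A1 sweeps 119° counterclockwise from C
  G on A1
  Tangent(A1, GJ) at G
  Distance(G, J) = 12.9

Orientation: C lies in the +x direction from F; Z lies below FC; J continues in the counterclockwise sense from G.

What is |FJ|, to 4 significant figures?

35.34

On A1, C sits at bearing 90° from Z; a 119° counterclockwise sweep puts G at bearing 209°, so G = Z + 12.7·(cos 209°, sin 209°) = (12.19, -18.86). Tangency of A1 to GJ means the radius ZG is perpendicular to GJ, so GJ runs along (−sin 209°, cos 209°); with |GJ| = 12.9, J = (18.45, -30.14). Then |FJ| = |J − F| = 35.34.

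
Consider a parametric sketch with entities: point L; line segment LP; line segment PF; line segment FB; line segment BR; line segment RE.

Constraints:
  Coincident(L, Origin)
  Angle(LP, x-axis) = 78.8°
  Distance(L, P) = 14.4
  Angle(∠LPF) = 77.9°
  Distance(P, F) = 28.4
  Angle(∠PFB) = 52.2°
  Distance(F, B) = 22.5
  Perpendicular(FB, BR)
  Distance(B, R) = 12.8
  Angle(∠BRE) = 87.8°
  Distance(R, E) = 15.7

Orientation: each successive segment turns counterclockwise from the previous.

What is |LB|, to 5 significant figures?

12.167

L is at the origin; LP runs at 78.8° with length 14.4, so P = (2.7970, 14.126). ∠LPF = 77.9° gives PF at -179.10° from the x-axis; with |PF| = 28.4, F = (-25.600, 13.680). ∠PFB = 52.2° gives FB at -51.300° from the x-axis; with |FB| = 22.5, B = (-11.532, -3.8800). Then |LB| = |B − L| = 12.167.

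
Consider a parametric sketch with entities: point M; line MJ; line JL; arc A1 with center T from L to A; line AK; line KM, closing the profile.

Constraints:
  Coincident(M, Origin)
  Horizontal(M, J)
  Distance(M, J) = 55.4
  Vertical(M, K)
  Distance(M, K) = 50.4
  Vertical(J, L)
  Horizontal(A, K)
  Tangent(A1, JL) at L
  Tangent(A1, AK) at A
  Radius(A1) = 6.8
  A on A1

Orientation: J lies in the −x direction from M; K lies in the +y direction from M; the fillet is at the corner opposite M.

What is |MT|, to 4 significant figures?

65.29

MK is vertical with |MK| = 50.4 and K on the +y side, so K = (0.000, 50.40). The virtual corner opposite M is at (-55.40, 50.40). A1 meets JL tangentially, so TL is at right angles to JL and tangency of A1 to AK means the radius TA is perpendicular to AK, with radius 6.8, so the center T sits 6.8 in from both sides at T = (-48.60, 43.60). Then |MT| = |T − M| = 65.29.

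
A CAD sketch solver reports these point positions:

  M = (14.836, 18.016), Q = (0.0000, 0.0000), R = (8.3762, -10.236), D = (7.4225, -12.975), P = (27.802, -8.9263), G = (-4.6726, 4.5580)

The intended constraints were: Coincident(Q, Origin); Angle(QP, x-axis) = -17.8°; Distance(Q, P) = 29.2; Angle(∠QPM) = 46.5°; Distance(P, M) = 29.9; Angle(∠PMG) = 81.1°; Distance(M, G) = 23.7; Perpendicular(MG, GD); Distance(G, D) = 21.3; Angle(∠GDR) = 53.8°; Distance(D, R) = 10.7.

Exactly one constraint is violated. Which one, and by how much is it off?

Distance(D, R) = 10.7 — off by 7.80.

Q = (0.00, 0.00) ✓; QP at -17.80° ✓; |QP| = 29.20 ✓; ∠QPM = 46.50° ✓; |PM| = 29.90 ✓; ∠PMG = 81.10° ✓; |MG| = 23.70 ✓; ∠(MG, GD) = 90.00° ✓; |GD| = 21.30 ✓; ∠GDR = 53.80° ✓; |DR| = 2.900 ✗.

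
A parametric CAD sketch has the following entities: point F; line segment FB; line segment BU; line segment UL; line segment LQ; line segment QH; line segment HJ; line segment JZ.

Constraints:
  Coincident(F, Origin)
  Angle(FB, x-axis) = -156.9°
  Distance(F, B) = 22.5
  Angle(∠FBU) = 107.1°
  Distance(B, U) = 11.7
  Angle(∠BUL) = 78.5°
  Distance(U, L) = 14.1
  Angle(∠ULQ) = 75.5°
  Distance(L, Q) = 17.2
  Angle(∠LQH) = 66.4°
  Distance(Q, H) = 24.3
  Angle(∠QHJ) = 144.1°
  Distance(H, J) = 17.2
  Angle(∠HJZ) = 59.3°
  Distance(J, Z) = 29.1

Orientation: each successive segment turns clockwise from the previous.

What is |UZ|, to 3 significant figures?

15.9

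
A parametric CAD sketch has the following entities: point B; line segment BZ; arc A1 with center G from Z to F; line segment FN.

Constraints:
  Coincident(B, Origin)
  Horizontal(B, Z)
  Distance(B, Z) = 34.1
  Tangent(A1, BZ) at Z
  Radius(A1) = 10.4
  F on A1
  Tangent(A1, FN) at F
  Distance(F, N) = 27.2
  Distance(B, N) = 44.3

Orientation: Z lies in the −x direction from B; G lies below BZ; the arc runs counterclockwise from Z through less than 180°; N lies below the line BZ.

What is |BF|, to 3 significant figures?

45.3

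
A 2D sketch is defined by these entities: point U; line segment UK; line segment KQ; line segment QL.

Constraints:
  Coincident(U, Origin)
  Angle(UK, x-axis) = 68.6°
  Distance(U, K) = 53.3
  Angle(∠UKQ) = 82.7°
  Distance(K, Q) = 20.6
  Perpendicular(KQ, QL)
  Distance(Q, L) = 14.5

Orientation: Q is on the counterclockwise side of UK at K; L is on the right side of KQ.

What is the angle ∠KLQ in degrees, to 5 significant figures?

54.859°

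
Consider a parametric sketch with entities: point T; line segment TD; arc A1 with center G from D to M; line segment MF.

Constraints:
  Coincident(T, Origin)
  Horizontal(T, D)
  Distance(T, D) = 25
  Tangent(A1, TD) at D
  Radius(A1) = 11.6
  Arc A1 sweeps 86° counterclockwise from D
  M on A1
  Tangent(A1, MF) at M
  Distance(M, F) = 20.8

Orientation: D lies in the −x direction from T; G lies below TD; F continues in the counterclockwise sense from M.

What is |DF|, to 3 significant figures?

34.1

On A1, D sits at bearing 90° from G; an 86° counterclockwise sweep puts M at bearing 176°, so M = G + 11.6·(cos 176°, sin 176°) = (-36.6, -10.8). Tangency of A1 to MF means the radius GM is perpendicular to MF, so MF runs along (−sin 176°, cos 176°); with |MF| = 20.8, F = (-38.0, -31.5). Then |DF| = |F − D| = 34.1.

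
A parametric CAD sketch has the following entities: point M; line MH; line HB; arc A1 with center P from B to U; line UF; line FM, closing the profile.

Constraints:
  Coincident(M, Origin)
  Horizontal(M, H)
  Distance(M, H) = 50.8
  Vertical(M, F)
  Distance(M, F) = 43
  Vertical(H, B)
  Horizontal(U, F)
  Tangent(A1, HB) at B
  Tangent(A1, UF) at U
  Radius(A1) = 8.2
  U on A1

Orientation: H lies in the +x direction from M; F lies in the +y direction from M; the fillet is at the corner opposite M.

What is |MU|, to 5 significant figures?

60.529

The virtual corner opposite M is at (50.800, 43.000). Tangency of A1 to HB means the radius PB is perpendicular to HB and tangency of A1 to UF means the radius PU is perpendicular to UF, with radius 8.2, so the center P sits 8.2 in from both sides at P = (42.600, 34.800). That places the tangent points at B = (50.800, 34.800) on HB and U = (42.600, 43.000) on UF. Then |MU| = |U − M| = 60.529.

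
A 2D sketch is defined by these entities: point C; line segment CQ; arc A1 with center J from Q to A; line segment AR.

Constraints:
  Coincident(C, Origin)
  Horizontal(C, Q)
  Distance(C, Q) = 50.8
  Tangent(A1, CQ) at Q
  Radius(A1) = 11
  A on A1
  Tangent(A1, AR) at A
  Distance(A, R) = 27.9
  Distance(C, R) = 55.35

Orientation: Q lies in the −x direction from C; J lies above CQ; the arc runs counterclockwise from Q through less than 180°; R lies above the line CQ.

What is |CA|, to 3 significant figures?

41.3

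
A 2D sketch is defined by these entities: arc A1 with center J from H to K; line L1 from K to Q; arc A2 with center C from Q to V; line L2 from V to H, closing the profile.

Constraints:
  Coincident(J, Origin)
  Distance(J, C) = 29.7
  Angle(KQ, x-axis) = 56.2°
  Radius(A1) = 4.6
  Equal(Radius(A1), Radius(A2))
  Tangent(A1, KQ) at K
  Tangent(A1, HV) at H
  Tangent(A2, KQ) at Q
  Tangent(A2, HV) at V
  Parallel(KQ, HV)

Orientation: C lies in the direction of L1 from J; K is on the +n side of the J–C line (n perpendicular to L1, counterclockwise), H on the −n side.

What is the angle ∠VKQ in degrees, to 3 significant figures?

17.2°

The slot axis is L1's direction at 56.2°, so u = (cos 56.2°, sin 56.2°) = (0.556, 0.831) and n = (−sin 56.2°, cos 56.2°) = (-0.831, 0.556). J is at the origin and C lies 29.7 along u from J, so C = 29.7·u = (16.5, 24.7). Tangency of A1 to both parallel lines with radius 4.6 puts K and H at J ± 4.6·n: K = (-3.82, 2.56), H = (3.82, -2.56). Equal radii place Q and V the same way about C: Q = C + 4.6·n = (12.7, 27.2), V = C − 4.6·n = (20.3, 22.1). Then cos ∠VKQ = KV·KQ / (|KV||KQ|), giving 17.2°.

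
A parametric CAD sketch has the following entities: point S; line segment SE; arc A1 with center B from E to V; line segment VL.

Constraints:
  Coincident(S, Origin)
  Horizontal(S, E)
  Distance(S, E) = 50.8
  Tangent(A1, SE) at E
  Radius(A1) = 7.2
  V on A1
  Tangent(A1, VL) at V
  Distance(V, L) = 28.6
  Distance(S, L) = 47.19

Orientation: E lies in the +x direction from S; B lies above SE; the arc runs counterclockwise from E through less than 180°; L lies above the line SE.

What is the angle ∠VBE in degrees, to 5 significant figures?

137.12°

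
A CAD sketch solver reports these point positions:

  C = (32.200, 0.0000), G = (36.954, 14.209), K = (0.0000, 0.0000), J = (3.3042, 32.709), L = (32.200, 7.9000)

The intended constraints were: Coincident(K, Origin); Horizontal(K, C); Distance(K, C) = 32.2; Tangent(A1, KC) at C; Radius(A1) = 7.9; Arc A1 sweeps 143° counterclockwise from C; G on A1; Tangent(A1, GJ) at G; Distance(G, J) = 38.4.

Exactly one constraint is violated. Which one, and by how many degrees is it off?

Tangent(A1, GJ) at G — off by 8.20°.

K = (0.00, 0.00) ✓; K.y = 0.00, C.y = 0.00 ✓; |KC| = 32.20 ✓; ∠(LC, CK) = 90.00° ✓; |LC| = 7.900 ✓; bearing(L→G) − bearing(L→C) = 143.0° ✓; |LG| = 7.900 ✓; ∠(LG, GJ) = 81.80° ✗; |GJ| = 38.40 ✓.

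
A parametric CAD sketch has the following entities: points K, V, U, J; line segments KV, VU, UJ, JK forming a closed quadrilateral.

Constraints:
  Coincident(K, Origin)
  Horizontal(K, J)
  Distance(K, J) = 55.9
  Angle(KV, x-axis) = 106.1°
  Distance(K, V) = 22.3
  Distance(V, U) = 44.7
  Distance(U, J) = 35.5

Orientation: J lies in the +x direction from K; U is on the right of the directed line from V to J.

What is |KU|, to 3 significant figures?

26.0

Checks: |VU| = 44.70 ✓; |UJ| = 35.50 ✓.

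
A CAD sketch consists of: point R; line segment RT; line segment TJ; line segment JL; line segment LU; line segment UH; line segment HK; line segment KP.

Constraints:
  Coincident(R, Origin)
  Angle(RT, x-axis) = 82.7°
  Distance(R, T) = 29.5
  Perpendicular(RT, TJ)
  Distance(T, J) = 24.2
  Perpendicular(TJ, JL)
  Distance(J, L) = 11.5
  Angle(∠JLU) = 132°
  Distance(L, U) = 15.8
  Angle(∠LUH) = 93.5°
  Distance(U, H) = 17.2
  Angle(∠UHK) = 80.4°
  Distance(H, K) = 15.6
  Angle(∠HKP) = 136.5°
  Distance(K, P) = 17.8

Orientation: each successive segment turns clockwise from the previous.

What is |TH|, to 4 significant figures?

10.02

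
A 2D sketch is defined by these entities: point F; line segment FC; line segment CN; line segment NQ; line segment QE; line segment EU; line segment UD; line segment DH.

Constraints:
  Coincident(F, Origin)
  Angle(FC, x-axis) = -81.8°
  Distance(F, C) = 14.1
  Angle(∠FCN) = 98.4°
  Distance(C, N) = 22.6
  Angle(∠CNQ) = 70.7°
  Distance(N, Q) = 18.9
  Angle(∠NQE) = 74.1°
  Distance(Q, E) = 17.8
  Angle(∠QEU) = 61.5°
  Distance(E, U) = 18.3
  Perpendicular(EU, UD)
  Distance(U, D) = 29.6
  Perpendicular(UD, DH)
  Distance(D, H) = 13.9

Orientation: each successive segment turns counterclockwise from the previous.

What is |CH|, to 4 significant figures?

37.29

F is at the origin; FC runs at -81.8° with length 14.1, so C = (2.011, -13.96). ∠FCN = 98.4° gives CN at -0.2000° from the x-axis; with |CN| = 22.6, N = (24.61, -14.03). ∠CNQ = 70.7° gives NQ at 109.1° from the x-axis; with |NQ| = 18.9, Q = (18.43, 3.825). ∠NQE = 74.1° gives QE at -145.0° from the x-axis; with |QE| = 17.8, E = (3.846, -6.385). ∠QEU = 61.5° gives EU at -26.50° from the x-axis; with |EU| = 18.3, U = (20.22, -14.55). EU is perpendicular to UD, so UD runs at 63.50°; with |UD| = 29.6, D = (33.43, 11.94). UD is perpendicular to DH, so DH runs at 153.5°; with |DH| = 13.9, H = (20.99, 18.14). Then |CH| = |H − C| = 37.29.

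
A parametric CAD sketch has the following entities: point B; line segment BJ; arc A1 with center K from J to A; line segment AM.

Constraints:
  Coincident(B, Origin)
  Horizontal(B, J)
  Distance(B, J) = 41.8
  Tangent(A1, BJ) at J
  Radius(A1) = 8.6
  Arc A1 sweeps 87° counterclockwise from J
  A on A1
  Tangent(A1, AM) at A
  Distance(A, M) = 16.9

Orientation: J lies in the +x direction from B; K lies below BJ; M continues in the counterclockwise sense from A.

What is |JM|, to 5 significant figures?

26.759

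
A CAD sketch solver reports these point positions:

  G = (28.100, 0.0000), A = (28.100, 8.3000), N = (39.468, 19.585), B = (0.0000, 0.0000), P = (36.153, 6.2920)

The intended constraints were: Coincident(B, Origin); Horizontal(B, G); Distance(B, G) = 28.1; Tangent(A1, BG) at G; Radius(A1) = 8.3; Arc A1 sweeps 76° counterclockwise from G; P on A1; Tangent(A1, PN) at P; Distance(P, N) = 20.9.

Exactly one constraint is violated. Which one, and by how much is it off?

Distance(P, N) = 20.9 — off by 7.20.

B = (0.00, 0.00) ✓; B.y = 0.00, G.y = 0.00 ✓; |BG| = 28.10 ✓; ∠(AG, GB) = 90.00° ✓; |AG| = 8.300 ✓; bearing(A→P) − bearing(A→G) = 76.00° ✓; |AP| = 8.300 ✓; ∠(AP, PN) = 90.00° ✓; |PN| = 13.70 ✗.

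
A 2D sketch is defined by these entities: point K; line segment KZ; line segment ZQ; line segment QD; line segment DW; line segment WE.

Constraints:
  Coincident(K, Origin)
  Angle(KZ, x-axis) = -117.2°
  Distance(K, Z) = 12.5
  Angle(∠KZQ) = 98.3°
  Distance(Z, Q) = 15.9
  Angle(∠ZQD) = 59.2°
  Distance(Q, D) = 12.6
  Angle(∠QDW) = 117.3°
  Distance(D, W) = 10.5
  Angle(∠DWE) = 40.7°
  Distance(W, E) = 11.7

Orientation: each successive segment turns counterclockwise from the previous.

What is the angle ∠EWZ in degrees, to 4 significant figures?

47.01°

∠QDW = 117.3° gives DW at 148.0° from the x-axis; with |DW| = 10.5, W = (-0.6414, -2.229). ∠DWE = 40.7° gives WE at -72.70° from the x-axis; with |WE| = 11.7, E = (2.838, -13.40). Then cos ∠EWZ = WE·WZ / (|WE||WZ|), giving 47.01°.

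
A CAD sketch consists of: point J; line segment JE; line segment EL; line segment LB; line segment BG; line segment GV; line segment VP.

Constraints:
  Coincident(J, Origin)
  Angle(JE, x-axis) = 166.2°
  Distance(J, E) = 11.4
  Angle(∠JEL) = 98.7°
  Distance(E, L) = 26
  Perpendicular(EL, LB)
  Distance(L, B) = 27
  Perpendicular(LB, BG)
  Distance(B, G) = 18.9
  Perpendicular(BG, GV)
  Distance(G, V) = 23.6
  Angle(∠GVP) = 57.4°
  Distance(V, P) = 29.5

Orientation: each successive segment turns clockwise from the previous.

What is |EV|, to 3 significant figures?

7.87

J is at the origin; JE runs at 166.2° with length 11.4, so E = (-11.1, 2.72). ∠JEL = 98.7° gives EL at 84.9° from the x-axis; with |EL| = 26.0, L = (-8.76, 28.6). The perpendicularity gives LB at right angles to EL, so LB runs at -5.10°; with |LB| = 27.0, B = (18.1, 26.2). LB is perpendicular to BG, so BG runs at -95.1°; with |BG| = 18.9, G = (16.5, 7.39). The perpendicularity gives GV at right angles to BG, so GV runs at 175°; with |GV| = 23.6, V = (-7.05, 9.49). Then |EV| = |V − E| = 7.87.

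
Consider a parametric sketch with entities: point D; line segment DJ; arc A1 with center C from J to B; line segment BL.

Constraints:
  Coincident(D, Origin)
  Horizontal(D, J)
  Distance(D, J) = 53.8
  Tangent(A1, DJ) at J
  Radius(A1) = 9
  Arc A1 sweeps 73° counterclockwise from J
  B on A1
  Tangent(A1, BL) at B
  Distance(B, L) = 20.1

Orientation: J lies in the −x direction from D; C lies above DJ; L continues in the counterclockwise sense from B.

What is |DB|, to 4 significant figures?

45.64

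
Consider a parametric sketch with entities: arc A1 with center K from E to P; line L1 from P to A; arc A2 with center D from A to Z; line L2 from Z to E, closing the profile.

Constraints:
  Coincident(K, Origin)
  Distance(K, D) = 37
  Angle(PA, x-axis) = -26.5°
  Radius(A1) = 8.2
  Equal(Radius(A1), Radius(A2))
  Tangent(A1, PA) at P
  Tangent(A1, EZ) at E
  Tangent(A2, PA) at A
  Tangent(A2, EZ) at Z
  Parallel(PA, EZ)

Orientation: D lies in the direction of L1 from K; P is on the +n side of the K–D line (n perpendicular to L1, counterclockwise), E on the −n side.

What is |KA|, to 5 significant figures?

37.898

Tangency of A1 to both parallel lines with radius 8.2 puts P and E at K ± 8.2·n: P = (3.6588, 7.3385), E = (-3.6588, -7.3385). Equal radii place A and Z the same way about D: A = D + 8.2·n = (36.771, -9.1709), Z = D − 8.2·n = (29.454, -23.848). Then |KA| = |A − K| = 37.898.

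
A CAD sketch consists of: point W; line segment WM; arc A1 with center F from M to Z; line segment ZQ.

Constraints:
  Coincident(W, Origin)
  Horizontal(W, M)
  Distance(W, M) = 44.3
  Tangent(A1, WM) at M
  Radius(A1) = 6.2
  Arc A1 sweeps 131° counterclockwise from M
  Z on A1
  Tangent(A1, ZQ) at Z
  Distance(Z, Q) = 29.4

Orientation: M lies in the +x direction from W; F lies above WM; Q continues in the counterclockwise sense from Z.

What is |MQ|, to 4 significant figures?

35.59

W is at the origin; W and M share the same y with |WM| = 44.3 and M on the +x side, so M = (44.30, 0.000). A1 meets WM tangentially, so FM is at right angles to WM, so F = M + (0, 6.2) = (44.30, 6.200). On A1, M sits at bearing -90° from F; a 131° counterclockwise sweep puts Z at bearing 41°, so Z = F + 6.2·(cos 41°, sin 41°) = (48.98, 10.27). Tangency of A1 to ZQ means the radius FZ is perpendicular to ZQ, so ZQ runs along (−sin 41°, cos 41°); with |ZQ| = 29.4, Q = (29.69, 32.46). Then |MQ| = |Q − M| = 35.59.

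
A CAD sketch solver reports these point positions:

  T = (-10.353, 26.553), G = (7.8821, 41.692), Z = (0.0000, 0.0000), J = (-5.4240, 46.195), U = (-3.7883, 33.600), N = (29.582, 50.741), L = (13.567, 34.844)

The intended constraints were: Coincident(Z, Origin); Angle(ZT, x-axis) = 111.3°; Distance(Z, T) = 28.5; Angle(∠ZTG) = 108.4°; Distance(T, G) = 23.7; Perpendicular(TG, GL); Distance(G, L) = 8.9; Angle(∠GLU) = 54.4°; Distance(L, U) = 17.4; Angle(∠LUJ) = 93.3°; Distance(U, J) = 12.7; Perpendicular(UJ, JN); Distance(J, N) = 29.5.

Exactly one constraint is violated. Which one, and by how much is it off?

Distance(J, N) = 29.5 — off by 5.80.

Z = (0.00, 0.00) ✓; ZT at 111.3° ✓; |ZT| = 28.50 ✓; ∠ZTG = 108.4° ✓; |TG| = 23.70 ✓; ∠(TG, GL) = 90.00° ✓; |GL| = 8.900 ✓; ∠GLU = 54.40° ✓; |LU| = 17.40 ✓; ∠LUJ = 93.30° ✓; |UJ| = 12.70 ✓; ∠(UJ, JN) = 90.00° ✓; |JN| = 35.30 ✗.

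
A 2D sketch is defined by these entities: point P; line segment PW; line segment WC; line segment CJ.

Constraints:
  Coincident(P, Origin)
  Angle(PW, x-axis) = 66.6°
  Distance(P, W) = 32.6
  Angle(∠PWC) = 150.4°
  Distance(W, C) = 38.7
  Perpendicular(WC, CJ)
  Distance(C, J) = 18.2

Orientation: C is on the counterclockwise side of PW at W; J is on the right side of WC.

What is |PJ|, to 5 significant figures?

75.311

P is at the origin; PW runs at 66.6° with length 32.6, so W = 32.6·(cos 66.6°, sin 66.6°) = (12.947, 29.919). ∠PWC = 150.4°, so WC runs at 66.6° + (180° − 150.4°) = 96.200° from the x-axis; with |WC| = 38.7, C = W + 38.7·(cos 96.200°, sin 96.200°) = (8.7674, 68.392). WC ⟂ CJ; with |CJ| = 18.2 on the right of WC, J = C + 18.2·(0.99415, 0.10800) = (26.861, 70.358). Then |PJ| = |J − P| = 75.311.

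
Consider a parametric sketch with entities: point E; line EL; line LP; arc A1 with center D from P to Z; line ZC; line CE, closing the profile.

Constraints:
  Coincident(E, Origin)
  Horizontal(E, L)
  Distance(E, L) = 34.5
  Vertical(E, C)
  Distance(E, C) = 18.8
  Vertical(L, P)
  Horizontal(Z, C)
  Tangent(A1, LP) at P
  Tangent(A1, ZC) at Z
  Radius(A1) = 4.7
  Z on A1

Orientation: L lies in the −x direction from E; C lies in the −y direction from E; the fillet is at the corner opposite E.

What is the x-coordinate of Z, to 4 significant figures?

-29.80

E is at the origin; E and L share the same y with |EL| = 34.5 and L on the −x side, so L = (-34.50, 0.000). E and C share the same x with |EC| = 18.8 and C on the −y side, so C = (0.000, -18.80). The virtual corner opposite E is at (-34.50, -18.80). Since A1 is tangent to LP there, DP ⟂ LP and the tangent condition forces DZ to be normal to ZC, with radius 4.7, so the center D sits 4.7 in from both sides at D = (-29.80, -14.10). That places the tangent points at P = (-34.50, -14.10) on LP and Z = (-29.80, -18.80) on ZC. So Z.x = -29.80.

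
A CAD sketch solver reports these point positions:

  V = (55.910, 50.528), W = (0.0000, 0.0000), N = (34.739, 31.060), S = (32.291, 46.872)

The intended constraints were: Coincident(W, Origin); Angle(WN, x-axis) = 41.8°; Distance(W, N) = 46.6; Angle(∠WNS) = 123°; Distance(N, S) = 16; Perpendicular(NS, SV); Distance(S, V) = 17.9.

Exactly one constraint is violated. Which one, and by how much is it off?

Distance(S, V) = 17.9 — off by 6.00.

W = (0.00, 0.00) ✓; WN at 41.80° ✓; |WN| = 46.60 ✓; ∠WNS = 123.0° ✓; |NS| = 16.00 ✓; ∠(NS, SV) = 90.00° ✓; |SV| = 23.90 ✗.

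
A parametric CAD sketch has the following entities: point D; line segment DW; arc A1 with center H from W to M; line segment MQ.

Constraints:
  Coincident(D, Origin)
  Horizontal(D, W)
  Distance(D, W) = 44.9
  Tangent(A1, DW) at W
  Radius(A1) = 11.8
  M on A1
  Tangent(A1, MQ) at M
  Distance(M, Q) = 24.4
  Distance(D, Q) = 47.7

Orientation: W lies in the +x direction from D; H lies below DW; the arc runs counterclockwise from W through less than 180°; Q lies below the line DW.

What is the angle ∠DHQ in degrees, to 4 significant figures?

75.86°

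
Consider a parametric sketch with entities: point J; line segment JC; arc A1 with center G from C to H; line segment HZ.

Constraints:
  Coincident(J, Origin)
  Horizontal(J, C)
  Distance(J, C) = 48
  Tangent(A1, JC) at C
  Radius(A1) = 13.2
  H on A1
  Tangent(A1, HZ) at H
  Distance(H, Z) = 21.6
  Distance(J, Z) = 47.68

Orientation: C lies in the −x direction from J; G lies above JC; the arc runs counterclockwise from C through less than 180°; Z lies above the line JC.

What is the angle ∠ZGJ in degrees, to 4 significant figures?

70.40°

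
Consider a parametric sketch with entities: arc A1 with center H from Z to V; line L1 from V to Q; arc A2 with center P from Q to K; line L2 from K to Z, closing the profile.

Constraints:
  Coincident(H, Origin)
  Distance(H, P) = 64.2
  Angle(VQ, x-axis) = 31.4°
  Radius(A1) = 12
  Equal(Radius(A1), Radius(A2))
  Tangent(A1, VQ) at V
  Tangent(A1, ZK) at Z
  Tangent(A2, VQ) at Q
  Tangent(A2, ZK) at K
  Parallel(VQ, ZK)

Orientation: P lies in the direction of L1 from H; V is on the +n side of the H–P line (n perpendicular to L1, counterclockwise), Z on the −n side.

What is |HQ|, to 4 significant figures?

65.31

Tangency of A1 to both parallel lines with radius 12.0 puts V and Z at H ± 12.0·n: V = (-6.252, 10.24), Z = (6.252, -10.24). Equal radii place Q and K the same way about P: Q = P + 12.0·n = (48.55, 43.69), K = P − 12.0·n = (61.05, 23.21). Then |HQ| = |Q − H| = 65.31.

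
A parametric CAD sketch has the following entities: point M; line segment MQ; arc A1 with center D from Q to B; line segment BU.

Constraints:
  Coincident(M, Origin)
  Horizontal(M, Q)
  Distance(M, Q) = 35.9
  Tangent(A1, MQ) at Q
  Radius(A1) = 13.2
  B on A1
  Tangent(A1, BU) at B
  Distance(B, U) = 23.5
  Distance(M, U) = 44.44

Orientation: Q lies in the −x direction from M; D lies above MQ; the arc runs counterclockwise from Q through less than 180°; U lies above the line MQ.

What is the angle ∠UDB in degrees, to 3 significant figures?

60.7°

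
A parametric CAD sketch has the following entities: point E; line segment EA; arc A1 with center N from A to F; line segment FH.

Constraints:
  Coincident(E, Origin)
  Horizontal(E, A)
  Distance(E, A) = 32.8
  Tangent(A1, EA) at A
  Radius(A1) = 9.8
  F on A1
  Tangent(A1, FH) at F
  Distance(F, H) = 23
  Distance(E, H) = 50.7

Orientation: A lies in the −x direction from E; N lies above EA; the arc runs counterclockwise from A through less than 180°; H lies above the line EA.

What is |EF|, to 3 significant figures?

28.9

E is at the origin; EA is horizontal with |EA| = 32.8 and A on the −x side, so A = (-32.8, 0.00). Since A1 is tangent to EA there, NA ⟂ EA, so N = A + (0, 9.8) = (-32.8, 9.80). Since NF ⟂ FH (tangency), |NH| = √(9.8² + 23.0²) = 25.0 regardless of where F sits on A1. So H lies on both circle(E, 50.7) and circle(N, 25.0); the above-EA intersection is H = (-37.2, 34.4). F is the foot of the tangent from H: F = (-24.6, 15.2).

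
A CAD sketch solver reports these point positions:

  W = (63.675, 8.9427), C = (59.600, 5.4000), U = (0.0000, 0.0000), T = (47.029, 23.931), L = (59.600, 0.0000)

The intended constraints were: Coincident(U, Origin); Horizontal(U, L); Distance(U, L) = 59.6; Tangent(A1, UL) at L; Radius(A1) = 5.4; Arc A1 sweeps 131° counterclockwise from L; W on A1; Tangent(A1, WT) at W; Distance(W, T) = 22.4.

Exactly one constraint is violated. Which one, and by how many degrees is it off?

Tangent(A1, WT) at W — off by 7.00°.

U = (0.00, 0.00) ✓; U.y = 0.00, L.y = 0.00 ✓; |UL| = 59.60 ✓; ∠(CL, LU) = 90.00° ✓; |CL| = 5.400 ✓; bearing(C→W) − bearing(C→L) = 131.0° ✓; |CW| = 5.400 ✓; ∠(CW, WT) = 83.00° ✗; |WT| = 22.40 ✓.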